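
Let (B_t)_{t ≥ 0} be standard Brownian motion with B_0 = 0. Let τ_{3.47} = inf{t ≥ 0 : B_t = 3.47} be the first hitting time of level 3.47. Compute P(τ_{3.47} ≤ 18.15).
P(τ_{3.47} ≤ 18.15) = 2(1 − Φ(3.47/√18.15)) = 2(1 − Φ(0.8145)) ≈ 0.4154

By the reflection principle for standard BM, P(τ_b ≤ t) = 2 · P(B_t ≥ b). Since B_t ~ N(0, t), P(B_t ≥ 3.47) = 1 − Φ(3.47/√t) = 1 − Φ(3.47/√18.15) = 1 − Φ(0.8145) ≈ 0.20768. Doubling: P(τ_{3.47} ≤ 18.15) ≈ 2 · 0.20768 = 0.41536 ≈ 0.4154.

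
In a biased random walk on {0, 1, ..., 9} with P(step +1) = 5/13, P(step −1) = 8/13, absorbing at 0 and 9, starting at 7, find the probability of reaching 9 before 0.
P(hit 9 before 0) = (1 − (8/5)^7) / (1 − (8/5)^9) = 16825225/44088201

Let u_k denote P(reach 9 before 0 | start at k). Boundary: u_0 = 0, u_9 = 1. Recurrence: u_k = 5/13·u_{k+1} + 8/13·u_{k-1} for 1 ≤ k ≤ 8. Try u_k = A + B·r^k with r = q/p = (8/13)/(5/13) = 8/5. Substitution satisfies the recurrence; boundary conditions give:
  u_k = (1 − r^k) / (1 − r^N) = (1 − (8/5)^7) / (1 − (8/5)^9) = 16825225/44088201.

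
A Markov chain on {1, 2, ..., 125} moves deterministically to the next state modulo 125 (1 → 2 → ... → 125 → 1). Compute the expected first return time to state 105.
E[T_105 | X_0 = 105] = 125

The chain cycles deterministically, so starting at state 105 it returns in exactly 125 steps. Equivalently, the stationary distribution is uniform π_j = 1/125 for every state j, so by Kac's formula E[T_105] = 1/π_105 = 125.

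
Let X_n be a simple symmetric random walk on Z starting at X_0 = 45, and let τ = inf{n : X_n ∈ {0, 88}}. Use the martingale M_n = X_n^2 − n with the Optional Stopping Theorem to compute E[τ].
E[τ] = 1935

M_n = X_n^2 − n is a martingale (since E[X_{n+1}^2 | F_n] = X_n^2 + 1). By OST (τ has finite mean in a bounded region), E[M_τ] = E[M_0] = X_0^2 − 0 = 45^2 = 2025. Also E[M_τ] = E[X_τ^2] − E[τ]. The walk exits at 0 or 88, with P(hit 88 first) = 45/88, so E[X_τ^2] = 88^2 · 45/88 + 0 = 3960. Thus E[τ] = E[X_τ^2] − E[M_τ] = 3960 − 2025 = 1935 = 45(88 − 45) = 1935.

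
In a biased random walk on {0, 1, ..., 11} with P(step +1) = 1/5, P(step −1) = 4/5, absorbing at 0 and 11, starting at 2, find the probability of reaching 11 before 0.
P(hit 11 before 0) = (1 − (4)^2) / (1 − (4)^11) = 5/1398101

Let u_k denote P(reach 11 before 0 | start at k). Boundary: u_0 = 0, u_11 = 1. Recurrence: u_k = 1/5·u_{k+1} + 4/5·u_{k-1} for 1 ≤ k ≤ 10. Try u_k = A + B·r^k with r = q/p = (4/5)/(1/5) = 4. Substitution satisfies the recurrence; boundary conditions give:
  u_k = (1 − r^k) / (1 − r^N) = (1 − (4)^2) / (1 − (4)^11) = 5/1398101.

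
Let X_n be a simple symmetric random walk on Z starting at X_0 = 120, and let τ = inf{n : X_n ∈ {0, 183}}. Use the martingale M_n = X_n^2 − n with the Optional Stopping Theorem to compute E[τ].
E[τ] = 7560

M_n = X_n^2 − n is a martingale (since E[X_{n+1}^2 | F_n] = X_n^2 + 1). By OST (τ has finite mean in a bounded region), E[M_τ] = E[M_0] = X_0^2 − 0 = 120^2 = 14400. Also E[M_τ] = E[X_τ^2] − E[τ]. The walk exits at 0 or 183, with P(hit 183 first) = 120/183, so E[X_τ^2] = 183^2 · 120/183 + 0 = 21960. Thus E[τ] = E[X_τ^2] − E[M_τ] = 21960 − 14400 = 7560 = 120(183 − 120) = 7560.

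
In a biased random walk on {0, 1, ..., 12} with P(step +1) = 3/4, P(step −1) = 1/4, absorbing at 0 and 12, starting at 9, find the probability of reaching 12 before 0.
P(hit 12 before 0) = (1 − (1/3)^9) / (1 − (1/3)^12) = 20439/20440

Let u_k denote P(reach 12 before 0 | start at k). Boundary: u_0 = 0, u_12 = 1. Recurrence: u_k = 3/4·u_{k+1} + 1/4·u_{k-1} for 1 ≤ k ≤ 11. Try u_k = A + B·r^k with r = q/p = (1/4)/(3/4) = 1/3. Substitution satisfies the recurrence; boundary conditions give:
  u_k = (1 − r^k) / (1 − r^N) = (1 − (1/3)^9) / (1 − (1/3)^12) = 20439/20440.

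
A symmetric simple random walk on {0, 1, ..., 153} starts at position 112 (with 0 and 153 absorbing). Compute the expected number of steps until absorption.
E[τ | X_0 = 112] = 4592

Let v_k = E[τ | X_0 = k]. Boundary: v_0 = v_153 = 0. Recurrence: v_k = 1 + (v_{k-1} + v_{k+1})/2 for 1 ≤ k ≤ 152. The particular solution to v_k − (v_{k-1} + v_{k+1})/2 = 1 is v_k = −k^2. Adding homogeneous solution A + B k and matching boundaries gives v_k = k (153 − k). Substituting k = 112: v_112 = 112 · 41 = 4592.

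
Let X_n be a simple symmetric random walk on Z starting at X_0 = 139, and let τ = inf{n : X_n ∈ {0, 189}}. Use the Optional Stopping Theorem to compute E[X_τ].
E[X_τ] = 139

X_n is a martingale and τ is a bounded-mean stopping time (indeed τ is finite a.s. with bounded expectation since the walk is in a bounded region). By the OST, E[X_τ] = E[X_0] = 139. Equivalently: E[X_τ] = 189 · P(hit 189 first) + 0 · P(hit 0 first) = 189 · (139/189) = 139.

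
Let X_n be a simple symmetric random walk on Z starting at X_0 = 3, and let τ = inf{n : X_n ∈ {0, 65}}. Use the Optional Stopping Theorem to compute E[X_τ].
E[X_τ] = 3

X_n is a martingale and τ is a bounded-mean stopping time (indeed τ is finite a.s. with bounded expectation since the walk is in a bounded region). By the OST, E[X_τ] = E[X_0] = 3. Equivalently: E[X_τ] = 65 · P(hit 65 first) + 0 · P(hit 0 first) = 65 · (3/65) = 3.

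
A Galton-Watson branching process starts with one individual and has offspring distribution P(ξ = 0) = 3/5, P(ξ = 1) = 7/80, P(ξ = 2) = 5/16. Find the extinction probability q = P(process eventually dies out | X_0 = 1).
q = 1

Mean offspring μ = 0·3/5 + 1·7/80 + 2·5/16 = 57/80 ≤ 1. For μ ≤ 1 with offspring not concentrated at 1, the Galton-Watson process goes extinct almost surely, so q = 1.
(Algebraic check: The pgf is f(s) = 3/5 + 7/80·s + 5/16·s². The extinction probability q is the smallest fixed point of f in [0, 1]. Setting s = f(s):
  5/16·s² + (7/80 − 1)·s + 3/5 = 0
  5/16·s² − (3/5 + 5/16)·s + 3/5 = 0
which factors as (s − 1)·(5/16·s − 3/5) = 0, giving roots s = 1 and s = (3/5)/(5/16) = 48/25. Since 48/25 ≥ 1, the smallest root in [0, 1] is s = 1.)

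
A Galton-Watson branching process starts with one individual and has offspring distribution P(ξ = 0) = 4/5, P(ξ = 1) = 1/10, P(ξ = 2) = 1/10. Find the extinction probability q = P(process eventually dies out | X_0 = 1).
q = 1

Mean offspring μ = 0·4/5 + 1·1/10 + 2·1/10 = 3/10 ≤ 1. For μ ≤ 1 with offspring not concentrated at 1, the Galton-Watson process goes extinct almost surely, so q = 1.
(Algebraic check: The pgf is f(s) = 4/5 + 1/10·s + 1/10·s². The extinction probability q is the smallest fixed point of f in [0, 1]. Setting s = f(s):
  1/10·s² + (1/10 − 1)·s + 4/5 = 0
  1/10·s² − (4/5 + 1/10)·s + 4/5 = 0
which factors as (s − 1)·(1/10·s − 4/5) = 0, giving roots s = 1 and s = (4/5)/(1/10) = 8. Since 8 ≥ 1, the smallest root in [0, 1] is s = 1.)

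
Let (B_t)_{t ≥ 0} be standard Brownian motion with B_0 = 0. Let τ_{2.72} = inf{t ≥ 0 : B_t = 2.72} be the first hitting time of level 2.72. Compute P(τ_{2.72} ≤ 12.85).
P(τ_{2.72} ≤ 12.85) = 2(1 − Φ(2.72/√12.85)) = 2(1 − Φ(0.7588)) ≈ 0.4480

By the reflection principle for standard BM, P(τ_b ≤ t) = 2 · P(B_t ≥ b). Since B_t ~ N(0, t), P(B_t ≥ 2.72) = 1 − Φ(2.72/√t) = 1 − Φ(2.72/√12.85) = 1 − Φ(0.7588) ≈ 0.22399. Doubling: P(τ_{2.72} ≤ 12.85) ≈ 2 · 0.22399 = 0.44798 ≈ 0.4480.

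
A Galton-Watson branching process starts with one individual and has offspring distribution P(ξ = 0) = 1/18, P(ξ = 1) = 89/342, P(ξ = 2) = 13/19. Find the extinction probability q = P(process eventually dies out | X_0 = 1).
q = 19/234

The pgf is f(s) = 1/18 + 89/342·s + 13/19·s². The extinction probability q is the smallest fixed point of f in [0, 1]. Setting s = f(s):
  13/19·s² + (89/342 − 1)·s + 1/18 = 0
  13/19·s² − (1/18 + 13/19)·s + 1/18 = 0
which factors as (s − 1)·(13/19·s − 1/18) = 0, giving roots s = 1 and s = (1/18)/(13/19) = 19/234.
Mean offspring μ = 89/342 + 2·13/19 = 557/342 > 1 (supercritical), so q < 1. The extinction probability is the smaller root: q = (1/18)/(13/19) = 19/234.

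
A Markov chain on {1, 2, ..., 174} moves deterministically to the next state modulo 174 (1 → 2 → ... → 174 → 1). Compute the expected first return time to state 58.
E[T_58 | X_0 = 58] = 174

The chain cycles deterministically, so starting at state 58 it returns in exactly 174 steps. Equivalently, the stationary distribution is uniform π_j = 1/174 for every state j, so by Kac's formula E[T_58] = 1/π_58 = 174.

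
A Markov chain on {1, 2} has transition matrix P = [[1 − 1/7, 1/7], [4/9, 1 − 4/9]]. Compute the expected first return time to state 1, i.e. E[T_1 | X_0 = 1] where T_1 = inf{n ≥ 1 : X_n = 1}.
E[T_1 | X_0 = 1] = 1/π_1 = 37/28

For an irreducible recurrent Markov chain with stationary distribution π, E[T_i | X_0 = i] = 1/π_i (Kac's formula). Here π_1 = (4/9)/(1/7 + 4/9) = (4/9)/(37/63) = 28/37, so E[T_1 | X_0 = 1] = 1/π_1 = (1/7 + 4/9)/(4/9) = (37/63)/(4/9) = 37/28.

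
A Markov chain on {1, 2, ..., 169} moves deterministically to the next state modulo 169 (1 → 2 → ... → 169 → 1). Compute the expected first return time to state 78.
E[T_78 | X_0 = 78] = 169

The chain cycles deterministically, so starting at state 78 it returns in exactly 169 steps. Equivalently, the stationary distribution is uniform π_j = 1/169 for every state j, so by Kac's formula E[T_78] = 1/π_78 = 169.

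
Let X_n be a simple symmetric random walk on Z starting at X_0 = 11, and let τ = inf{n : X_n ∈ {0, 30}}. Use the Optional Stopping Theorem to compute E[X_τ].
E[X_τ] = 11

X_n is a martingale and τ is a bounded-mean stopping time (indeed τ is finite a.s. with bounded expectation since the walk is in a bounded region). By the OST, E[X_τ] = E[X_0] = 11. Equivalently: E[X_τ] = 30 · P(hit 30 first) + 0 · P(hit 0 first) = 30 · (11/30) = 11.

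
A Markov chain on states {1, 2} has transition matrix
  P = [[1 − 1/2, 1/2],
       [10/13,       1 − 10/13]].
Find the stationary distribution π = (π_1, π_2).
π_1 = 20/33, π_2 = 13/33

Solve πP = π with π_1 + π_2 = 1. From πP = π: π_1 · (1 − 1/2) + π_2 · 10/13 = π_1 ⇒ π_2 · 10/13 = π_1 · 1/2 ⇒ π_2/π_1 = (1/2)/(10/13) = 13/20. Together with π_1 + π_2 = 1:
  π_1 = (10/13)/(1/2 + 10/13) = (10/13)/(33/26) = 20/33,
  π_2 = (1/2)/(1/2 + 10/13) = (1/2)/(33/26) = 13/33.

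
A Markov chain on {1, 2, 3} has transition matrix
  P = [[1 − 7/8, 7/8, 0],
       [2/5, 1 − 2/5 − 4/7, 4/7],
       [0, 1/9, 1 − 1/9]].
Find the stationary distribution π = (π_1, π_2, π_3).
π = (16/231, 5/33, 60/77)

This is a birth-death chain on three states, which satisfies detailed balance: π_1 · P_{12} = π_2 · P_{21} and π_2 · P_{23} = π_3 · P_{32}.
From π_1 · 7/8 = π_2 · 2/5: π_2/π_1 = (7/8)/(2/5) = 35/16.
From π_2 · 4/7 = π_3 · 1/9: π_3/π_2 = (4/7)/(1/9) = 36/7.
Take π_1 proportional to 1; then unnormalized π = (1, 35/16, 45/4). Normalize by dividing by the sum 231/16:
  π = (16/231, 5/33, 60/77).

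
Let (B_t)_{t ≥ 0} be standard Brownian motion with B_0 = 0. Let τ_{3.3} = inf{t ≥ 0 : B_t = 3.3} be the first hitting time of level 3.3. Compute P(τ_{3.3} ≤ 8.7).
P(τ_{3.3} ≤ 8.7) = 2(1 − Φ(3.3/√8.7)) = 2(1 − Φ(1.1188)) ≈ 0.2632

By the reflection principle for standard BM, P(τ_b ≤ t) = 2 · P(B_t ≥ b). Since B_t ~ N(0, t), P(B_t ≥ 3.3) = 1 − Φ(3.3/√t) = 1 − Φ(3.3/√8.7) = 1 − Φ(1.1188) ≈ 0.13161. Doubling: P(τ_{3.3} ≤ 8.7) ≈ 2 · 0.13161 = 0.26322 ≈ 0.2632.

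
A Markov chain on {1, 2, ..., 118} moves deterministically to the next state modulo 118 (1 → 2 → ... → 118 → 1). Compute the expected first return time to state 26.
E[T_26 | X_0 = 26] = 118

The chain cycles deterministically, so starting at state 26 it returns in exactly 118 steps. Equivalently, the stationary distribution is uniform π_j = 1/118 for every state j, so by Kac's formula E[T_26] = 1/π_26 = 118.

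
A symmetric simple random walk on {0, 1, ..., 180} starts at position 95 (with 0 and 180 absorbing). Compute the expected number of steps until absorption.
E[τ | X_0 = 95] = 8075

Let v_k = E[τ | X_0 = k]. Boundary: v_0 = v_180 = 0. Recurrence: v_k = 1 + (v_{k-1} + v_{k+1})/2 for 1 ≤ k ≤ 179. The particular solution to v_k − (v_{k-1} + v_{k+1})/2 = 1 is v_k = −k^2. Adding homogeneous solution A + B k and matching boundaries gives v_k = k (180 − k). Substituting k = 95: v_95 = 95 · 85 = 8075.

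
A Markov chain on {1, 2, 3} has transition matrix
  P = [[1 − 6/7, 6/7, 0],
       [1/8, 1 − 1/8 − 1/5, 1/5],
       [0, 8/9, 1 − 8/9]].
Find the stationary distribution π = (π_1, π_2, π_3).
π = (5/47, 240/329, 54/329)

This is a birth-death chain on three states, which satisfies detailed balance: π_1 · P_{12} = π_2 · P_{21} and π_2 · P_{23} = π_3 · P_{32}.
From π_1 · 6/7 = π_2 · 1/8: π_2/π_1 = (6/7)/(1/8) = 48/7.
From π_2 · 1/5 = π_3 · 8/9: π_3/π_2 = (1/5)/(8/9) = 9/40.
Take π_1 proportional to 1; then unnormalized π = (1, 48/7, 54/35). Normalize by dividing by the sum 47/5:
  π = (5/47, 240/329, 54/329).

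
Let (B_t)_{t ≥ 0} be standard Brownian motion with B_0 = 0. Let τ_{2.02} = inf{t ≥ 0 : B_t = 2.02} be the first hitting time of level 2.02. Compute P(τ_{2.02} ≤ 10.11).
P(τ_{2.02} ≤ 10.11) = 2(1 − Φ(2.02/√10.11)) = 2(1 − Φ(0.6353)) ≈ 0.5252

By the reflection principle for standard BM, P(τ_b ≤ t) = 2 · P(B_t ≥ b). Since B_t ~ N(0, t), P(B_t ≥ 2.02) = 1 − Φ(2.02/√t) = 1 − Φ(2.02/√10.11) = 1 − Φ(0.6353) ≈ 0.26262. Doubling: P(τ_{2.02} ≤ 10.11) ≈ 2 · 0.26262 = 0.52524 ≈ 0.5252.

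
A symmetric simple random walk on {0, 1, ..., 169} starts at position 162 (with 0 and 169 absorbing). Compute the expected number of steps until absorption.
E[τ | X_0 = 162] = 1134

Let v_k = E[τ | X_0 = k]. Boundary: v_0 = v_169 = 0. Recurrence: v_k = 1 + (v_{k-1} + v_{k+1})/2 for 1 ≤ k ≤ 168. The particular solution to v_k − (v_{k-1} + v_{k+1})/2 = 1 is v_k = −k^2. Adding homogeneous solution A + B k and matching boundaries gives v_k = k (169 − k). Substituting k = 162: v_162 = 162 · 7 = 1134.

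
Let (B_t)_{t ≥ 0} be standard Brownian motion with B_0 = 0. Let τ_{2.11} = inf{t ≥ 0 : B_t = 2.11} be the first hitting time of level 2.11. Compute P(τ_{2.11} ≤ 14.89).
P(τ_{2.11} ≤ 14.89) = 2(1 − Φ(2.11/√14.89)) = 2(1 − Φ(0.5468)) ≈ 0.5845

By the reflection principle for standard BM, P(τ_b ≤ t) = 2 · P(B_t ≥ b). Since B_t ~ N(0, t), P(B_t ≥ 2.11) = 1 − Φ(2.11/√t) = 1 − Φ(2.11/√14.89) = 1 − Φ(0.5468) ≈ 0.29226. Doubling: P(τ_{2.11} ≤ 14.89) ≈ 2 · 0.29226 = 0.58452 ≈ 0.5845.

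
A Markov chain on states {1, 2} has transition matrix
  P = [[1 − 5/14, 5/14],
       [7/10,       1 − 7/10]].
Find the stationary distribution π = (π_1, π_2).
π_1 = 49/74, π_2 = 25/74

Solve πP = π with π_1 + π_2 = 1. From πP = π: π_1 · (1 − 5/14) + π_2 · 7/10 = π_1 ⇒ π_2 · 7/10 = π_1 · 5/14 ⇒ π_2/π_1 = (5/14)/(7/10) = 25/49. Together with π_1 + π_2 = 1:
  π_1 = (7/10)/(5/14 + 7/10) = (7/10)/(37/35) = 49/74,
  π_2 = (5/14)/(5/14 + 7/10) = (5/14)/(37/35) = 25/74.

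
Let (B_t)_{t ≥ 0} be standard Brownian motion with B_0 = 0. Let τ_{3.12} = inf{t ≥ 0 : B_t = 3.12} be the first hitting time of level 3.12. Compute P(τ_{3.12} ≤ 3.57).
P(τ_{3.12} ≤ 3.57) = 2(1 − Φ(3.12/√3.57)) = 2(1 − Φ(1.6513)) ≈ 0.0987

By the reflection principle for standard BM, P(τ_b ≤ t) = 2 · P(B_t ≥ b). Since B_t ~ N(0, t), P(B_t ≥ 3.12) = 1 − Φ(3.12/√t) = 1 − Φ(3.12/√3.57) = 1 − Φ(1.6513) ≈ 0.04934. Doubling: P(τ_{3.12} ≤ 3.57) ≈ 2 · 0.04934 = 0.09868 ≈ 0.0987.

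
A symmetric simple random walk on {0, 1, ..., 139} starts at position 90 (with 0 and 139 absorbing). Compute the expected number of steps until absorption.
E[τ | X_0 = 90] = 4410

Let v_k = E[τ | X_0 = k]. Boundary: v_0 = v_139 = 0. Recurrence: v_k = 1 + (v_{k-1} + v_{k+1})/2 for 1 ≤ k ≤ 138. The particular solution to v_k − (v_{k-1} + v_{k+1})/2 = 1 is v_k = −k^2. Adding homogeneous solution A + B k and matching boundaries gives v_k = k (139 − k). Substituting k = 90: v_90 = 90 · 49 = 4410.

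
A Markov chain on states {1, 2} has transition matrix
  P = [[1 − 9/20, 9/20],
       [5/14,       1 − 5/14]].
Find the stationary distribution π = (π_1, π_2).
π_1 = 50/113, π_2 = 63/113

Solve πP = π with π_1 + π_2 = 1. From πP = π: π_1 · (1 − 9/20) + π_2 · 5/14 = π_1 ⇒ π_2 · 5/14 = π_1 · 9/20 ⇒ π_2/π_1 = (9/20)/(5/14) = 63/50. Together with π_1 + π_2 = 1:
  π_1 = (5/14)/(9/20 + 5/14) = (5/14)/(113/140) = 50/113,
  π_2 = (9/20)/(9/20 + 5/14) = (9/20)/(113/140) = 63/113.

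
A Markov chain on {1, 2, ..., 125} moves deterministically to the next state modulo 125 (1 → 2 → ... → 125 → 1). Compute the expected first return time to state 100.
E[T_100 | X_0 = 100] = 125

The chain cycles deterministically, so starting at state 100 it returns in exactly 125 steps. Equivalently, the stationary distribution is uniform π_j = 1/125 for every state j, so by Kac's formula E[T_100] = 1/π_100 = 125.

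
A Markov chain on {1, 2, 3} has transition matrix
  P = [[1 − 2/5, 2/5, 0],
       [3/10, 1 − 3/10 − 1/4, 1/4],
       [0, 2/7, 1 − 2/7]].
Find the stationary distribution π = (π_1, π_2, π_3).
π = (2/7, 8/21, 1/3)

This is a birth-death chain on three states, which satisfies detailed balance: π_1 · P_{12} = π_2 · P_{21} and π_2 · P_{23} = π_3 · P_{32}.
From π_1 · 2/5 = π_2 · 3/10: π_2/π_1 = (2/5)/(3/10) = 4/3.
From π_2 · 1/4 = π_3 · 2/7: π_3/π_2 = (1/4)/(2/7) = 7/8.
Take π_1 proportional to 1; then unnormalized π = (1, 4/3, 7/6). Normalize by dividing by the sum 7/2:
  π = (2/7, 8/21, 1/3).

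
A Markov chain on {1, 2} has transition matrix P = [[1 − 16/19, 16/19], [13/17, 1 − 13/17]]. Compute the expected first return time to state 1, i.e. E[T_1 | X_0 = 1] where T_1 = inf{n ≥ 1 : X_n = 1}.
E[T_1 | X_0 = 1] = 1/π_1 = 519/247

For an irreducible recurrent Markov chain with stationary distribution π, E[T_i | X_0 = i] = 1/π_i (Kac's formula). Here π_1 = (13/17)/(16/19 + 13/17) = (13/17)/(519/323) = 247/519, so E[T_1 | X_0 = 1] = 1/π_1 = (16/19 + 13/17)/(13/17) = (519/323)/(13/17) = 519/247.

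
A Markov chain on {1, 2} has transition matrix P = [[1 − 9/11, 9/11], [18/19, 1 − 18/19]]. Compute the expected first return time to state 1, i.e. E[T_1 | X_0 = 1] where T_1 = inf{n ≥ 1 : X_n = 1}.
E[T_1 | X_0 = 1] = 1/π_1 = 41/22

For an irreducible recurrent Markov chain with stationary distribution π, E[T_i | X_0 = i] = 1/π_i (Kac's formula). Here π_1 = (18/19)/(9/11 + 18/19) = (18/19)/(369/209) = 22/41, so E[T_1 | X_0 = 1] = 1/π_1 = (9/11 + 18/19)/(18/19) = (369/209)/(18/19) = 41/22.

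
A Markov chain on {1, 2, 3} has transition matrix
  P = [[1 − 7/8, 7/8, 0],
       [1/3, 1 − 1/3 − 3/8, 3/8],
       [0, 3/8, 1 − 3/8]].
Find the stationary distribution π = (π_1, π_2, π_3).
π = (4/25, 21/50, 21/50)

This is a birth-death chain on three states, which satisfies detailed balance: π_1 · P_{12} = π_2 · P_{21} and π_2 · P_{23} = π_3 · P_{32}.
From π_1 · 7/8 = π_2 · 1/3: π_2/π_1 = (7/8)/(1/3) = 21/8.
From π_2 · 3/8 = π_3 · 3/8: π_3/π_2 = (3/8)/(3/8) = 1.
Take π_1 proportional to 1; then unnormalized π = (1, 21/8, 21/8). Normalize by dividing by the sum 25/4:
  π = (4/25, 21/50, 21/50).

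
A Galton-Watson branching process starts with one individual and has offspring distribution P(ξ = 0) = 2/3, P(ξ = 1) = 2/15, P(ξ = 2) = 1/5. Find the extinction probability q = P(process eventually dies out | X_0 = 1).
q = 1

Mean offspring μ = 0·2/3 + 1·2/15 + 2·1/5 = 8/15 ≤ 1. For μ ≤ 1 with offspring not concentrated at 1, the Galton-Watson process goes extinct almost surely, so q = 1.
(Algebraic check: The pgf is f(s) = 2/3 + 2/15·s + 1/5·s². The extinction probability q is the smallest fixed point of f in [0, 1]. Setting s = f(s):
  1/5·s² + (2/15 − 1)·s + 2/3 = 0
  1/5·s² − (2/3 + 1/5)·s + 2/3 = 0
which factors as (s − 1)·(1/5·s − 2/3) = 0, giving roots s = 1 and s = (2/3)/(1/5) = 10/3. Since 10/3 ≥ 1, the smallest root in [0, 1] is s = 1.)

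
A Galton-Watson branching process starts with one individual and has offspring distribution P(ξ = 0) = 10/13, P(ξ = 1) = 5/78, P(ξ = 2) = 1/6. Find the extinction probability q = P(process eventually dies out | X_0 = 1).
q = 1

Mean offspring μ = 0·10/13 + 1·5/78 + 2·1/6 = 31/78 ≤ 1. For μ ≤ 1 with offspring not concentrated at 1, the Galton-Watson process goes extinct almost surely, so q = 1.
(Algebraic check: The pgf is f(s) = 10/13 + 5/78·s + 1/6·s². The extinction probability q is the smallest fixed point of f in [0, 1]. Setting s = f(s):
  1/6·s² + (5/78 − 1)·s + 10/13 = 0
  1/6·s² − (10/13 + 1/6)·s + 10/13 = 0
which factors as (s − 1)·(1/6·s − 10/13) = 0, giving roots s = 1 and s = (10/13)/(1/6) = 60/13. Since 60/13 ≥ 1, the smallest root in [0, 1] is s = 1.)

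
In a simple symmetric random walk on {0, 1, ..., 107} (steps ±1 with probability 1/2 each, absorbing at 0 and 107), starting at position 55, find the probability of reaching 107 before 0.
P(hit 107 before 0) = 55/107

Let u_k = P(hit 107 before 0 | start at k). Then u_0 = 0, u_107 = 1, and u_k = u_{k-1}/2 + u_{k+1}/2 for 1 ≤ k ≤ 106. This harmonic recurrence is solved by u_k = k/107, giving u_55 = 55/107.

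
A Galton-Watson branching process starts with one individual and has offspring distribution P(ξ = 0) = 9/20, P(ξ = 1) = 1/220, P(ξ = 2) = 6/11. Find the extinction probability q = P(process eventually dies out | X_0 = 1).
q = 33/40

The pgf is f(s) = 9/20 + 1/220·s + 6/11·s². The extinction probability q is the smallest fixed point of f in [0, 1]. Setting s = f(s):
  6/11·s² + (1/220 − 1)·s + 9/20 = 0
  6/11·s² − (9/20 + 6/11)·s + 9/20 = 0
which factors as (s − 1)·(6/11·s − 9/20) = 0, giving roots s = 1 and s = (9/20)/(6/11) = 33/40.
Mean offspring μ = 1/220 + 2·6/11 = 241/220 > 1 (supercritical), so q < 1. The extinction probability is the smaller root: q = (9/20)/(6/11) = 33/40.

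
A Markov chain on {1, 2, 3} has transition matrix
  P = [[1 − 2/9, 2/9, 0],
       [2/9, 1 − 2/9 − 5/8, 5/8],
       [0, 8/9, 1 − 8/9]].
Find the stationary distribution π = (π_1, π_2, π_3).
π = (64/173, 64/173, 45/173)

This is a birth-death chain on three states, which satisfies detailed balance: π_1 · P_{12} = π_2 · P_{21} and π_2 · P_{23} = π_3 · P_{32}.
From π_1 · 2/9 = π_2 · 2/9: π_2/π_1 = (2/9)/(2/9) = 1.
From π_2 · 5/8 = π_3 · 8/9: π_3/π_2 = (5/8)/(8/9) = 45/64.
Take π_1 proportional to 1; then unnormalized π = (1, 1, 45/64). Normalize by dividing by the sum 173/64:
  π = (64/173, 64/173, 45/173).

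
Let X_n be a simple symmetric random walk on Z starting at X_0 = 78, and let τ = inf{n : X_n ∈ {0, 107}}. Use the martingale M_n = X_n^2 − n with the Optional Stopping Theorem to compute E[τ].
E[τ] = 2262

M_n = X_n^2 − n is a martingale (since E[X_{n+1}^2 | F_n] = X_n^2 + 1). By OST (τ has finite mean in a bounded region), E[M_τ] = E[M_0] = X_0^2 − 0 = 78^2 = 6084. Also E[M_τ] = E[X_τ^2] − E[τ]. The walk exits at 0 or 107, with P(hit 107 first) = 78/107, so E[X_τ^2] = 107^2 · 78/107 + 0 = 8346. Thus E[τ] = E[X_τ^2] − E[M_τ] = 8346 − 6084 = 2262 = 78(107 − 78) = 2262.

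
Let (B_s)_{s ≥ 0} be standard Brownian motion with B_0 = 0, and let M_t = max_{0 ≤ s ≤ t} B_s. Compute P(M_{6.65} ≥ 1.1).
P(M_{6.65} ≥ 1.1) = 2·P(B_{6.65} ≥ 1.1) = 2(1 − Φ(1.1/√6.65)) ≈ 0.6697

By the reflection principle for Brownian motion, P(M_t ≥ a) = 2 · P(B_t ≥ a) for a ≥ 0. Since B_t ~ N(0, t), P(B_t ≥ 1.1) = 1 − Φ(1.1/√t) = 1 − Φ(1.1/√6.65) = 1 − Φ(0.4266). So
  P(M_{6.65} ≥ 1.1) = 2(1 − Φ(0.4266)) ≈ 0.6697.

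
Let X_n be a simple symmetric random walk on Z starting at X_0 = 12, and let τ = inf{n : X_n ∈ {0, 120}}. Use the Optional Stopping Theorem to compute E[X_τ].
E[X_τ] = 12

X_n is a martingale and τ is a bounded-mean stopping time (indeed τ is finite a.s. with bounded expectation since the walk is in a bounded region). By the OST, E[X_τ] = E[X_0] = 12. Equivalently: E[X_τ] = 120 · P(hit 120 first) + 0 · P(hit 0 first) = 120 · (12/120) = 12.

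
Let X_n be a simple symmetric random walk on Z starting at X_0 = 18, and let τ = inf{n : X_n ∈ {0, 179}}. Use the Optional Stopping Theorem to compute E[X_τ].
E[X_τ] = 18

X_n is a martingale and τ is a bounded-mean stopping time (indeed τ is finite a.s. with bounded expectation since the walk is in a bounded region). By the OST, E[X_τ] = E[X_0] = 18. Equivalently: E[X_τ] = 179 · P(hit 179 first) + 0 · P(hit 0 first) = 179 · (18/179) = 18.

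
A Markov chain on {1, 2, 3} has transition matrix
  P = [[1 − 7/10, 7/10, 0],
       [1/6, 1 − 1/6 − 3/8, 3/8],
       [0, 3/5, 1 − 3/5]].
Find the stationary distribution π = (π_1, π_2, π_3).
π = (40/313, 168/313, 105/313)

This is a birth-death chain on three states, which satisfies detailed balance: π_1 · P_{12} = π_2 · P_{21} and π_2 · P_{23} = π_3 · P_{32}.
From π_1 · 7/10 = π_2 · 1/6: π_2/π_1 = (7/10)/(1/6) = 21/5.
From π_2 · 3/8 = π_3 · 3/5: π_3/π_2 = (3/8)/(3/5) = 5/8.
Take π_1 proportional to 1; then unnormalized π = (1, 21/5, 21/8). Normalize by dividing by the sum 313/40:
  π = (40/313, 168/313, 105/313).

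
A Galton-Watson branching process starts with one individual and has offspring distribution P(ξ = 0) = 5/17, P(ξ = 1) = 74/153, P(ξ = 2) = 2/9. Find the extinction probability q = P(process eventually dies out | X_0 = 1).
q = 1

Mean offspring μ = 0·5/17 + 1·74/153 + 2·2/9 = 142/153 ≤ 1. For μ ≤ 1 with offspring not concentrated at 1, the Galton-Watson process goes extinct almost surely, so q = 1.
(Algebraic check: The pgf is f(s) = 5/17 + 74/153·s + 2/9·s². The extinction probability q is the smallest fixed point of f in [0, 1]. Setting s = f(s):
  2/9·s² + (74/153 − 1)·s + 5/17 = 0
  2/9·s² − (5/17 + 2/9)·s + 5/17 = 0
which factors as (s − 1)·(2/9·s − 5/17) = 0, giving roots s = 1 and s = (5/17)/(2/9) = 45/34. Since 45/34 ≥ 1, the smallest root in [0, 1] is s = 1.)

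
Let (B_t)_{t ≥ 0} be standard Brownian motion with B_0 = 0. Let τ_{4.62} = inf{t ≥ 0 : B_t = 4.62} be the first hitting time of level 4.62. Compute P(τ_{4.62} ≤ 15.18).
P(τ_{4.62} ≤ 15.18) = 2(1 − Φ(4.62/√15.18)) = 2(1 − Φ(1.1858)) ≈ 0.2357

By the reflection principle for standard BM, P(τ_b ≤ t) = 2 · P(B_t ≥ b). Since B_t ~ N(0, t), P(B_t ≥ 4.62) = 1 − Φ(4.62/√t) = 1 − Φ(4.62/√15.18) = 1 − Φ(1.1858) ≈ 0.11785. Doubling: P(τ_{4.62} ≤ 15.18) ≈ 2 · 0.11785 = 0.23570 ≈ 0.2357.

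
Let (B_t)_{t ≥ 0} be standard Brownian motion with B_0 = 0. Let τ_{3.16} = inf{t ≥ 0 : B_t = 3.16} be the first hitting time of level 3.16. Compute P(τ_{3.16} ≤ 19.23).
P(τ_{3.16} ≤ 19.23) = 2(1 − Φ(3.16/√19.23)) = 2(1 − Φ(0.7206)) ≈ 0.4712

By the reflection principle for standard BM, P(τ_b ≤ t) = 2 · P(B_t ≥ b). Since B_t ~ N(0, t), P(B_t ≥ 3.16) = 1 − Φ(3.16/√t) = 1 − Φ(3.16/√19.23) = 1 − Φ(0.7206) ≈ 0.23558. Doubling: P(τ_{3.16} ≤ 19.23) ≈ 2 · 0.23558 = 0.47116 ≈ 0.4712.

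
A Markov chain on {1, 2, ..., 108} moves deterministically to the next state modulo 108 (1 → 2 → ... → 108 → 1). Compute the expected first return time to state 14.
E[T_14 | X_0 = 14] = 108

The chain cycles deterministically, so starting at state 14 it returns in exactly 108 steps. Equivalently, the stationary distribution is uniform π_j = 1/108 for every state j, so by Kac's formula E[T_14] = 1/π_14 = 108.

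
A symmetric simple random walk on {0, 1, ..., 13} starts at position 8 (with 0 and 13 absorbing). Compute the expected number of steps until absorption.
E[τ | X_0 = 8] = 40

Let v_k = E[τ | X_0 = k]. Boundary: v_0 = v_13 = 0. Recurrence: v_k = 1 + (v_{k-1} + v_{k+1})/2 for 1 ≤ k ≤ 12. The particular solution to v_k − (v_{k-1} + v_{k+1})/2 = 1 is v_k = −k^2. Adding homogeneous solution A + B k and matching boundaries gives v_k = k (13 − k). Substituting k = 8: v_8 = 8 · 5 = 40.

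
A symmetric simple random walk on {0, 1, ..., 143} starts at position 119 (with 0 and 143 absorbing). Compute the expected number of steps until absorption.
E[τ | X_0 = 119] = 2856

Let v_k = E[τ | X_0 = k]. Boundary: v_0 = v_143 = 0. Recurrence: v_k = 1 + (v_{k-1} + v_{k+1})/2 for 1 ≤ k ≤ 142. The particular solution to v_k − (v_{k-1} + v_{k+1})/2 = 1 is v_k = −k^2. Adding homogeneous solution A + B k and matching boundaries gives v_k = k (143 − k). Substituting k = 119: v_119 = 119 · 24 = 2856.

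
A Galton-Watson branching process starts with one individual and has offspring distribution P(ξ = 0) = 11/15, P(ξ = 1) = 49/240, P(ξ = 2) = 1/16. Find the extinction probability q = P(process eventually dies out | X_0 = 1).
q = 1

Mean offspring μ = 0·11/15 + 1·49/240 + 2·1/16 = 79/240 ≤ 1. For μ ≤ 1 with offspring not concentrated at 1, the Galton-Watson process goes extinct almost surely, so q = 1.
(Algebraic check: The pgf is f(s) = 11/15 + 49/240·s + 1/16·s². The extinction probability q is the smallest fixed point of f in [0, 1]. Setting s = f(s):
  1/16·s² + (49/240 − 1)·s + 11/15 = 0
  1/16·s² − (11/15 + 1/16)·s + 11/15 = 0
which factors as (s − 1)·(1/16·s − 11/15) = 0, giving roots s = 1 and s = (11/15)/(1/16) = 176/15. Since 176/15 ≥ 1, the smallest root in [0, 1] is s = 1.)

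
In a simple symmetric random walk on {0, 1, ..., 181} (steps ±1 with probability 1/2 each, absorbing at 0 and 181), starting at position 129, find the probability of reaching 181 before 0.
P(hit 181 before 0) = 129/181

Let u_k = P(hit 181 before 0 | start at k). Then u_0 = 0, u_181 = 1, and u_k = u_{k-1}/2 + u_{k+1}/2 for 1 ≤ k ≤ 180. This harmonic recurrence is solved by u_k = k/181, giving u_129 = 129/181.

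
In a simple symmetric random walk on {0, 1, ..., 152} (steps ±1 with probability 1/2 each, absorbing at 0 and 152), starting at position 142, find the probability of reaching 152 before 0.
P(hit 152 before 0) = 142/152 = 71/76

Let u_k = P(hit 152 before 0 | start at k). Then u_0 = 0, u_152 = 1, and u_k = u_{k-1}/2 + u_{k+1}/2 for 1 ≤ k ≤ 151. This harmonic recurrence is solved by u_k = k/152, giving u_142 = 142/152 = 71/76.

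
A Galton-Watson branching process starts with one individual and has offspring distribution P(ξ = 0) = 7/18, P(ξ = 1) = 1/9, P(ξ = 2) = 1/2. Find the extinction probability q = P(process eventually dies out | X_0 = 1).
q = 7/9

The pgf is f(s) = 7/18 + 1/9·s + 1/2·s². The extinction probability q is the smallest fixed point of f in [0, 1]. Setting s = f(s):
  1/2·s² + (1/9 − 1)·s + 7/18 = 0
  1/2·s² − (7/18 + 1/2)·s + 7/18 = 0
which factors as (s − 1)·(1/2·s − 7/18) = 0, giving roots s = 1 and s = (7/18)/(1/2) = 7/9.
Mean offspring μ = 1/9 + 2·1/2 = 10/9 > 1 (supercritical), so q < 1. The extinction probability is the smaller root: q = (7/18)/(1/2) = 7/9.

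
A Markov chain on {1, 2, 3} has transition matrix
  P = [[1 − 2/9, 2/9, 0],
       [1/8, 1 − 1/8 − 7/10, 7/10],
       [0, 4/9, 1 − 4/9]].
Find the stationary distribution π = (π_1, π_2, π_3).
π = (45/251, 80/251, 126/251)

This is a birth-death chain on three states, which satisfies detailed balance: π_1 · P_{12} = π_2 · P_{21} and π_2 · P_{23} = π_3 · P_{32}.
From π_1 · 2/9 = π_2 · 1/8: π_2/π_1 = (2/9)/(1/8) = 16/9.
From π_2 · 7/10 = π_3 · 4/9: π_3/π_2 = (7/10)/(4/9) = 63/40.
Take π_1 proportional to 1; then unnormalized π = (1, 16/9, 14/5). Normalize by dividing by the sum 251/45:
  π = (45/251, 80/251, 126/251).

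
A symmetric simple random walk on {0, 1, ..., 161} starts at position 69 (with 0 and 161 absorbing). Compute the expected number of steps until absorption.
E[τ | X_0 = 69] = 6348

Let v_k = E[τ | X_0 = k]. Boundary: v_0 = v_161 = 0. Recurrence: v_k = 1 + (v_{k-1} + v_{k+1})/2 for 1 ≤ k ≤ 160. The particular solution to v_k − (v_{k-1} + v_{k+1})/2 = 1 is v_k = −k^2. Adding homogeneous solution A + B k and matching boundaries gives v_k = k (161 − k). Substituting k = 69: v_69 = 69 · 92 = 6348.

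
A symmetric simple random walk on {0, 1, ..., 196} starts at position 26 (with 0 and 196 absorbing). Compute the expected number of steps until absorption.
E[τ | X_0 = 26] = 4420

Let v_k = E[τ | X_0 = k]. Boundary: v_0 = v_196 = 0. Recurrence: v_k = 1 + (v_{k-1} + v_{k+1})/2 for 1 ≤ k ≤ 195. The particular solution to v_k − (v_{k-1} + v_{k+1})/2 = 1 is v_k = −k^2. Adding homogeneous solution A + B k and matching boundaries gives v_k = k (196 − k). Substituting k = 26: v_26 = 26 · 170 = 4420.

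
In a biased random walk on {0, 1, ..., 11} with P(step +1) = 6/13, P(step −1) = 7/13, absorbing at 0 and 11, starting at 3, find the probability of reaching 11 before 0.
P(hit 11 before 0) = (1 − (7/6)^3) / (1 − (7/6)^11) = 213311232/1614529687

Let u_k denote P(reach 11 before 0 | start at k). Boundary: u_0 = 0, u_11 = 1. Recurrence: u_k = 6/13·u_{k+1} + 7/13·u_{k-1} for 1 ≤ k ≤ 10. Try u_k = A + B·r^k with r = q/p = (7/13)/(6/13) = 7/6. Substitution satisfies the recurrence; boundary conditions give:
  u_k = (1 − r^k) / (1 − r^N) = (1 − (7/6)^3) / (1 − (7/6)^11) = 213311232/1614529687.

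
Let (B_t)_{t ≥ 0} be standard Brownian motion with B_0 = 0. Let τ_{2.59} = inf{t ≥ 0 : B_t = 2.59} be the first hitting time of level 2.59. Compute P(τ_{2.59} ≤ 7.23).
P(τ_{2.59} ≤ 7.23) = 2(1 − Φ(2.59/√7.23)) = 2(1 − Φ(0.9632)) ≈ 0.3354

By the reflection principle for standard BM, P(τ_b ≤ t) = 2 · P(B_t ≥ b). Since B_t ~ N(0, t), P(B_t ≥ 2.59) = 1 − Φ(2.59/√t) = 1 − Φ(2.59/√7.23) = 1 − Φ(0.9632) ≈ 0.16772. Doubling: P(τ_{2.59} ≤ 7.23) ≈ 2 · 0.16772 = 0.33544 ≈ 0.3354.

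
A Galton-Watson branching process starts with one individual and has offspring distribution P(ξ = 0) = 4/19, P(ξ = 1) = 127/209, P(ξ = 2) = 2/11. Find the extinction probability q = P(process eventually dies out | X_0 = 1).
q = 1

Mean offspring μ = 0·4/19 + 1·127/209 + 2·2/11 = 203/209 ≤ 1. For μ ≤ 1 with offspring not concentrated at 1, the Galton-Watson process goes extinct almost surely, so q = 1.
(Algebraic check: The pgf is f(s) = 4/19 + 127/209·s + 2/11·s². The extinction probability q is the smallest fixed point of f in [0, 1]. Setting s = f(s):
  2/11·s² + (127/209 − 1)·s + 4/19 = 0
  2/11·s² − (4/19 + 2/11)·s + 4/19 = 0
which factors as (s − 1)·(2/11·s − 4/19) = 0, giving roots s = 1 and s = (4/19)/(2/11) = 22/19. Since 22/19 ≥ 1, the smallest root in [0, 1] is s = 1.)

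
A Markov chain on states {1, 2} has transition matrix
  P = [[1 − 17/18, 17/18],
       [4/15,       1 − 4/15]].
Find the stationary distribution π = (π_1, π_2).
π_1 = 24/109, π_2 = 85/109

Solve πP = π with π_1 + π_2 = 1. From πP = π: π_1 · (1 − 17/18) + π_2 · 4/15 = π_1 ⇒ π_2 · 4/15 = π_1 · 17/18 ⇒ π_2/π_1 = (17/18)/(4/15) = 85/24. Together with π_1 + π_2 = 1:
  π_1 = (4/15)/(17/18 + 4/15) = (4/15)/(109/90) = 24/109,
  π_2 = (17/18)/(17/18 + 4/15) = (17/18)/(109/90) = 85/109.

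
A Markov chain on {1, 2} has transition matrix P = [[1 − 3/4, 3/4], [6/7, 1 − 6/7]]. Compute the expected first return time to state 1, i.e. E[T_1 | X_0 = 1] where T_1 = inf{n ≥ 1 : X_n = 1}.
E[T_1 | X_0 = 1] = 1/π_1 = 15/8

For an irreducible recurrent Markov chain with stationary distribution π, E[T_i | X_0 = i] = 1/π_i (Kac's formula). Here π_1 = (6/7)/(3/4 + 6/7) = (6/7)/(45/28) = 8/15, so E[T_1 | X_0 = 1] = 1/π_1 = (3/4 + 6/7)/(6/7) = (45/28)/(6/7) = 15/8.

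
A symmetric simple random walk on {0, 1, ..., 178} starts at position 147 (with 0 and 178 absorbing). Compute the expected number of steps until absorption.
E[τ | X_0 = 147] = 4557

Let v_k = E[τ | X_0 = k]. Boundary: v_0 = v_178 = 0. Recurrence: v_k = 1 + (v_{k-1} + v_{k+1})/2 for 1 ≤ k ≤ 177. The particular solution to v_k − (v_{k-1} + v_{k+1})/2 = 1 is v_k = −k^2. Adding homogeneous solution A + B k and matching boundaries gives v_k = k (178 − k). Substituting k = 147: v_147 = 147 · 31 = 4557.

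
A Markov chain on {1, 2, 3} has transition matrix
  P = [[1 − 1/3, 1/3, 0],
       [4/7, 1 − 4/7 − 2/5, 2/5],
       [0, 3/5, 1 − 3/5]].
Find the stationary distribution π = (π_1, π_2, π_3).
π = (36/71, 21/71, 14/71)

This is a birth-death chain on three states, which satisfies detailed balance: π_1 · P_{12} = π_2 · P_{21} and π_2 · P_{23} = π_3 · P_{32}.
From π_1 · 1/3 = π_2 · 4/7: π_2/π_1 = (1/3)/(4/7) = 7/12.
From π_2 · 2/5 = π_3 · 3/5: π_3/π_2 = (2/5)/(3/5) = 2/3.
Take π_1 proportional to 1; then unnormalized π = (1, 7/12, 7/18). Normalize by dividing by the sum 71/36:
  π = (36/71, 21/71, 14/71).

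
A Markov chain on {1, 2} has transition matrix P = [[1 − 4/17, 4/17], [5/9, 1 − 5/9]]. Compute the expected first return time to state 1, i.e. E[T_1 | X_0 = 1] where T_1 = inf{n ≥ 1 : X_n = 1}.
E[T_1 | X_0 = 1] = 1/π_1 = 121/85

For an irreducible recurrent Markov chain with stationary distribution π, E[T_i | X_0 = i] = 1/π_i (Kac's formula). Here π_1 = (5/9)/(4/17 + 5/9) = (5/9)/(121/153) = 85/121, so E[T_1 | X_0 = 1] = 1/π_1 = (4/17 + 5/9)/(5/9) = (121/153)/(5/9) = 121/85.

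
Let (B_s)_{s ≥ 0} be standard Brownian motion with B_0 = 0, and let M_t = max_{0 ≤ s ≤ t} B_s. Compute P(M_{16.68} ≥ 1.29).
P(M_{16.68} ≥ 1.29) = 2·P(B_{16.68} ≥ 1.29) = 2(1 − Φ(1.29/√16.68)) ≈ 0.7521

By the reflection principle for Brownian motion, P(M_t ≥ a) = 2 · P(B_t ≥ a) for a ≥ 0. Since B_t ~ N(0, t), P(B_t ≥ 1.29) = 1 − Φ(1.29/√t) = 1 − Φ(1.29/√16.68) = 1 − Φ(0.3159). So
  P(M_{16.68} ≥ 1.29) = 2(1 − Φ(0.3159)) ≈ 0.7521.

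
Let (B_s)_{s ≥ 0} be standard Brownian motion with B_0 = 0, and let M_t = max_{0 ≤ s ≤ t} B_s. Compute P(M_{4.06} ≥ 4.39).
P(M_{4.06} ≥ 4.39) = 2·P(B_{4.06} ≥ 4.39) = 2(1 − Φ(4.39/√4.06)) ≈ 0.0294

By the reflection principle for Brownian motion, P(M_t ≥ a) = 2 · P(B_t ≥ a) for a ≥ 0. Since B_t ~ N(0, t), P(B_t ≥ 4.39) = 1 − Φ(4.39/√t) = 1 − Φ(4.39/√4.06) = 1 − Φ(2.1787). So
  P(M_{4.06} ≥ 4.39) = 2(1 − Φ(2.1787)) ≈ 0.0294.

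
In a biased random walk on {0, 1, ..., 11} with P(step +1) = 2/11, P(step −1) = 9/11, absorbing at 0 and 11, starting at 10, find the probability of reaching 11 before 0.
P(hit 11 before 0) = (1 − (9/2)^10) / (1 − (9/2)^11) = 996223822/4483008223

Let u_k denote P(reach 11 before 0 | start at k). Boundary: u_0 = 0, u_11 = 1. Recurrence: u_k = 2/11·u_{k+1} + 9/11·u_{k-1} for 1 ≤ k ≤ 10. Try u_k = A + B·r^k with r = q/p = (9/11)/(2/11) = 9/2. Substitution satisfies the recurrence; boundary conditions give:
  u_k = (1 − r^k) / (1 − r^N) = (1 − (9/2)^10) / (1 − (9/2)^11) = 996223822/4483008223.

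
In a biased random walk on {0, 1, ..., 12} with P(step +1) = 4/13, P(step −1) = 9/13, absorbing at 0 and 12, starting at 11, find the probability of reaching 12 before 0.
P(hit 12 before 0) = (1 − (9/4)^11) / (1 − (9/4)^12) = 25101492244/56482551853

Let u_k denote P(reach 12 before 0 | start at k). Boundary: u_0 = 0, u_12 = 1. Recurrence: u_k = 4/13·u_{k+1} + 9/13·u_{k-1} for 1 ≤ k ≤ 11. Try u_k = A + B·r^k with r = q/p = (9/13)/(4/13) = 9/4. Substitution satisfies the recurrence; boundary conditions give:
  u_k = (1 − r^k) / (1 − r^N) = (1 − (9/4)^11) / (1 − (9/4)^12) = 25101492244/56482551853.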